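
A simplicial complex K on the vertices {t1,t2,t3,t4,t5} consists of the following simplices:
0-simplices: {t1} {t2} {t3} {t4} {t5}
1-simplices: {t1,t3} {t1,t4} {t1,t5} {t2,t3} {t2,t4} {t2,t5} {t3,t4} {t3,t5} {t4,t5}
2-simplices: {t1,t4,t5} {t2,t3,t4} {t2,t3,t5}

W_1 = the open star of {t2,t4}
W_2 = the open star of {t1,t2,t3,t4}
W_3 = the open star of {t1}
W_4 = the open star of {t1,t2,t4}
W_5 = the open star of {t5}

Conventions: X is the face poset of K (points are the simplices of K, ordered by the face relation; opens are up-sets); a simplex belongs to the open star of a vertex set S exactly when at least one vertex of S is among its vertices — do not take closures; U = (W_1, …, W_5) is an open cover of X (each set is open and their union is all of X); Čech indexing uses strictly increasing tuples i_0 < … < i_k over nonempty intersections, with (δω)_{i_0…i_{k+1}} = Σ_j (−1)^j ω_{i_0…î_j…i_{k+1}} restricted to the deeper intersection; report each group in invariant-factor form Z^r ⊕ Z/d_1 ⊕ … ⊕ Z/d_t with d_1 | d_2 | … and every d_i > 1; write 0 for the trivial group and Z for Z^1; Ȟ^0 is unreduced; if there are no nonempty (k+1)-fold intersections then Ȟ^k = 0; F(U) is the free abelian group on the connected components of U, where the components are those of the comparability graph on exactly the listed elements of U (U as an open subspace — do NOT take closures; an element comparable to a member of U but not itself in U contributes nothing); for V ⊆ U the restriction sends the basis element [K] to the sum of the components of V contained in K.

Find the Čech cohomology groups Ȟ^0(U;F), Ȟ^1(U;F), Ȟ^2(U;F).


Ȟ^0 ≅ Z, Ȟ^1 ≅ Z and Ȟ^2 ≅ 0

nerve simplices:
  W1={{t2},{t4},{t1,t4},{t2,t3},{t2,t4},{t2,t5},{t3,t4},{t4,t5},{t1,t4,t5},{t2,t3,t4},{t2,t3,t5}} W2={{t1},{t2},{t3},{t4},{t1,t3},{t1,t4},{t1,t5},{t2,t3},{t2,t4},{t2,t5},{t3,t4},{t3,t5},{t4,t5},{t1,t4,t5},{t2,t3,t4},{t2,t3,t5}} W3={{t1},{t1,t3},{t1,t4},{t1,t5},{t1,t4,t5}} W4={{t1},{t2},{t4},{t1,t3},{t1,t4},{t1,t5},{t2,t3},{t2,t4},{t2,t5},{t3,t4},{t4,t5},{t1,t4,t5},{t2,t3,t4},{t2,t3,t5}} W5={{t5},{t1,t5},{t2,t5},{t3,t5},{t4,t5},{t1,t4,t5},{t2,t3,t5}}
  W12={{t2},{t4},{t1,t4},{t2,t3},{t2,t4},{t2,t5},{t3,t4},{t4,t5},{t1,t4,t5},{t2,t3,t4},{t2,t3,t5}} W13={{t1,t4},{t1,t4,t5}} W14={{t2},{t4},{t1,t4},{t2,t3},{t2,t4},{t2,t5},{t3,t4},{t4,t5},{t1,t4,t5},{t2,t3,t4},{t2,t3,t5}} W15={{t2,t5},{t4,t5},{t1,t4,t5},{t2,t3,t5}} W23={{t1},{t1,t3},{t1,t4},{t1,t5},{t1,t4,t5}} W24={{t1},{t2},{t4},{t1,t3},{t1,t4},{t1,t5},{t2,t3},{t2,t4},{t2,t5},{t3,t4},{t4,t5},{t1,t4,t5},{t2,t3,t4},{t2,t3,t5}} W25={{t1,t5},{t2,t5},{t3,t5},{t4,t5},{t1,t4,t5},{t2,t3,t5}} W34={{t1},{t1,t3},{t1,t4},{t1,t5},{t1,t4,t5}} W35={{t1,t5},{t1,t4,t5}} W45={{t1,t5},{t2,t5},{t4,t5},{t1,t4,t5},{t2,t3,t5}}
  W123={{t1,t4},{t1,t4,t5}} W124={{t2},{t4},{t1,t4},{t2,t3},{t2,t4},{t2,t5},{t3,t4},{t4,t5},{t1,t4,t5},{t2,t3,t4},{t2,t3,t5}} W125={{t2,t5},{t4,t5},{t1,t4,t5},{t2,t3,t5}} W134={{t1,t4},{t1,t4,t5}} W135={{t1,t4,t5}} W145={{t2,t5},{t4,t5},{t1,t4,t5},{t2,t3,t5}} W234={{t1},{t1,t3},{t1,t4},{t1,t5},{t1,t4,t5}} W235={{t1,t5},{t1,t4,t5}} W245={{t1,t5},{t2,t5},{t4,t5},{t1,t4,t5},{t2,t3,t5}} W345={{t1,t5},{t1,t4,t5}}
  W1234={{t1,t4},{t1,t4,t5}} W1235={{t1,t4,t5}} W1245={{t2,t5},{t4,t5},{t1,t4,t5},{t2,t3,t5}} W1345={{t1,t4,t5}} W2345={{t1,t5},{t1,t4,t5}}
  W12345={{t1,t4,t5}}
components per intersection:
  W1: {{t2},{t4},{t1,t4},{t2,t3},{t2,t4},{t2,t5},{t3,t4},{t4,t5},{t1,t4,t5},{t2,t3,t4},{t2,t3,t5}}
  W2: {{t1},{t2},{t3},{t4},{t1,t3},{t1,t4},{t1,t5},{t2,t3},{t2,t4},{t2,t5},{t3,t4},{t3,t5},{t4,t5},{t1,t4,t5},{t2,t3,t4},{t2,t3,t5}}
  W3: {{t1},{t1,t3},{t1,t4},{t1,t5},{t1,t4,t5}}
  W4: {{t1},{t2},{t4},{t1,t3},{t1,t4},{t1,t5},{t2,t3},{t2,t4},{t2,t5},{t3,t4},{t4,t5},{t1,t4,t5},{t2,t3,t4},{t2,t3,t5}}
  W5: {{t5},{t1,t5},{t2,t5},{t3,t5},{t4,t5},{t1,t4,t5},{t2,t3,t5}}
  W12: {{t2},{t4},{t1,t4},{t2,t3},{t2,t4},{t2,t5},{t3,t4},{t4,t5},{t1,t4,t5},{t2,t3,t4},{t2,t3,t5}}
  W13: {{t1,t4},{t1,t4,t5}}
  W14: {{t2},{t4},{t1,t4},{t2,t3},{t2,t4},{t2,t5},{t3,t4},{t4,t5},{t1,t4,t5},{t2,t3,t4},{t2,t3,t5}}
  W15: {{t2,t5},{t2,t3,t5}} {{t4,t5},{t1,t4,t5}}
  W23: {{t1},{t1,t3},{t1,t4},{t1,t5},{t1,t4,t5}}
  W24: {{t1},{t2},{t4},{t1,t3},{t1,t4},{t1,t5},{t2,t3},{t2,t4},{t2,t5},{t3,t4},{t4,t5},{t1,t4,t5},{t2,t3,t4},{t2,t3,t5}}
  W25: {{t1,t5},{t4,t5},{t1,t4,t5}} {{t2,t5},{t3,t5},{t2,t3,t5}}
  W34: {{t1},{t1,t3},{t1,t4},{t1,t5},{t1,t4,t5}}
  W35: {{t1,t5},{t1,t4,t5}}
  W45: {{t1,t5},{t4,t5},{t1,t4,t5}} {{t2,t5},{t2,t3,t5}}
  W123: {{t1,t4},{t1,t4,t5}}
  W124: {{t2},{t4},{t1,t4},{t2,t3},{t2,t4},{t2,t5},{t3,t4},{t4,t5},{t1,t4,t5},{t2,t3,t4},{t2,t3,t5}}
  W125: {{t2,t5},{t2,t3,t5}} {{t4,t5},{t1,t4,t5}}
  W134: {{t1,t4},{t1,t4,t5}}
  W135: {{t1,t4,t5}}
  W145: {{t2,t5},{t2,t3,t5}} {{t4,t5},{t1,t4,t5}}
  W234: {{t1},{t1,t3},{t1,t4},{t1,t5},{t1,t4,t5}}
  W235: {{t1,t5},{t1,t4,t5}}
  W245: {{t1,t5},{t4,t5},{t1,t4,t5}} {{t2,t5},{t2,t3,t5}}
  W345: {{t1,t5},{t1,t4,t5}}
  W1234: {{t1,t4},{t1,t4,t5}}
  W1235: {{t1,t4,t5}}
  W1245: {{t2,t5},{t2,t3,t5}} {{t4,t5},{t1,t4,t5}}
  W1345: {{t1,t4,t5}}
  W2345: {{t1,t5},{t1,t4,t5}}
  W12345: {{t1,t4,t5}}
C dims 5,13,13,6; δ0: rk 4, SNF 1^4; δ1: rk 8, SNF 1^8; δ2: rk 5, SNF 1^5
degree 0: 5−4−0 = 1 → Ȟ^0 ≅ Z
degree 1: 13−8−4 = 1 → Ȟ^1 ≅ Z
degree 2: 13−5−8 = 0 → Ȟ^2 ≅ 0


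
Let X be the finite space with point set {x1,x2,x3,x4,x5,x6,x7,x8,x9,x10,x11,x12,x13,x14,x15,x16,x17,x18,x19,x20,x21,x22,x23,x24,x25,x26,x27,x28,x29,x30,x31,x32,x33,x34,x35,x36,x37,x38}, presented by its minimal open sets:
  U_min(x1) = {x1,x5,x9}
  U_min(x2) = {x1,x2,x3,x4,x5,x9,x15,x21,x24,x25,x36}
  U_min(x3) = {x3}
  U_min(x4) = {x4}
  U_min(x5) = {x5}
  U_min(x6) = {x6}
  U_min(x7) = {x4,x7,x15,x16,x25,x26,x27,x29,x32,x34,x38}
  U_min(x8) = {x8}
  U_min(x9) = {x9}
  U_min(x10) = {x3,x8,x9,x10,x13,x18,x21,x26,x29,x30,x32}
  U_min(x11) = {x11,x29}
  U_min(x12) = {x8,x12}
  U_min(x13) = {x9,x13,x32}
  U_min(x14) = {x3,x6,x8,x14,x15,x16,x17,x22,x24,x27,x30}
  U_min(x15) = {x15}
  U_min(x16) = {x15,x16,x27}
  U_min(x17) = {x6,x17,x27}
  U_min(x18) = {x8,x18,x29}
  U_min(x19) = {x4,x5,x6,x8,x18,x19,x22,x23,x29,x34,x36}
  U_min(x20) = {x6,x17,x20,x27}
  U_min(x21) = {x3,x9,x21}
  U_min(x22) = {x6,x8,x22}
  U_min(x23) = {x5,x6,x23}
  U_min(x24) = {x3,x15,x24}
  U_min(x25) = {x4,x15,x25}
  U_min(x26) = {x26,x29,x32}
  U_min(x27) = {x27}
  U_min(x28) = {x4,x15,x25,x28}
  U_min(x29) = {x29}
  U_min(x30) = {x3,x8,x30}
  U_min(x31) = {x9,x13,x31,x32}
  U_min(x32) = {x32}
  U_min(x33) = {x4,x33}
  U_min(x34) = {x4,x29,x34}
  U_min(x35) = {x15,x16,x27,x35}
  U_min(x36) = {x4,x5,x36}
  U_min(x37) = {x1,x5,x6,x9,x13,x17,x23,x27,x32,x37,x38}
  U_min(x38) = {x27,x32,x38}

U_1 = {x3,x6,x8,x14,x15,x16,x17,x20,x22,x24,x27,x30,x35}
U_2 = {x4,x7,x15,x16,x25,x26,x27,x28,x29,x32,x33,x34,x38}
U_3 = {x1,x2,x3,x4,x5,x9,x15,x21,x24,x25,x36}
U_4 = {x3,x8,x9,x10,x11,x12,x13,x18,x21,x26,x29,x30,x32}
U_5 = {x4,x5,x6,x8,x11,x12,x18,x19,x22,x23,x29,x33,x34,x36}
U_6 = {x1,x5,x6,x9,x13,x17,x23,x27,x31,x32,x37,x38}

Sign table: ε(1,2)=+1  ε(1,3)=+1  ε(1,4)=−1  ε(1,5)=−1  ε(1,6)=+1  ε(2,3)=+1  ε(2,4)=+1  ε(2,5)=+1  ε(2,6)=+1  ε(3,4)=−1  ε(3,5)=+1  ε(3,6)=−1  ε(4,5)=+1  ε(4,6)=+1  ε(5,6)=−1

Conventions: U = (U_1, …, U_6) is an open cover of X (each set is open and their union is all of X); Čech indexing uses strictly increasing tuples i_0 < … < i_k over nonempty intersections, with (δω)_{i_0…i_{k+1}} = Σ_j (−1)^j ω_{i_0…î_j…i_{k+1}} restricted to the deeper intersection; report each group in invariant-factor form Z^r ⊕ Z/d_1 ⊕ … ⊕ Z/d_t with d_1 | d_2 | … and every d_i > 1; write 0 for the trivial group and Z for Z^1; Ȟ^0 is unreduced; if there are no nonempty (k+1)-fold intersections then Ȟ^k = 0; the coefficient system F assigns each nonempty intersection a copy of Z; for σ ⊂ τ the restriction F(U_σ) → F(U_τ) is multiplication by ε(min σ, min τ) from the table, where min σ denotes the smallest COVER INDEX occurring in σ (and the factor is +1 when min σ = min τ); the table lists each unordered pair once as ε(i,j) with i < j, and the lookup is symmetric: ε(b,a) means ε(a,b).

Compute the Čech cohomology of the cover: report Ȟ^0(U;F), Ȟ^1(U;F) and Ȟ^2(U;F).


Ȟ^0 = 0, Ȟ^1 = Z/2, Ȟ^2 = Z

nonempty overlaps:
  U12={x15,x16,x27} U13={x3,x15,x24} U14={x3,x8,x30} U15={x6,x8,x22} U16={x6,x17,x27} U23={x4,x15,x25} U24={x26,x29,x32} U25={x4,x29,x33,x34} U26={x27,x32,x38} U34={x3,x9,x21} U35={x4,x5,x36} U36={x1,x5,x9} U45={x8,x11,x12,x18,x29} U46={x9,x13,x32} U56={x5,x6,x23}
  U123={x15} U126={x27} U134={x3} U145={x8} U156={x6} U235={x4} U245={x29} U246={x32} U346={x9} U356={x5}
C dims 6,15,10; δ0: rk 6, SNF 1^5·2; δ1: rk 9, SNF 1^9
degree 0: 6−6−0 = 0 → Ȟ^0 ≅ 0
degree 1: 15−9−6 = 0 plus torsion [2] → Ȟ^1 ≅ Z/2
degree 2: 10−0−9 = 1 → Ȟ^2 ≅ Z


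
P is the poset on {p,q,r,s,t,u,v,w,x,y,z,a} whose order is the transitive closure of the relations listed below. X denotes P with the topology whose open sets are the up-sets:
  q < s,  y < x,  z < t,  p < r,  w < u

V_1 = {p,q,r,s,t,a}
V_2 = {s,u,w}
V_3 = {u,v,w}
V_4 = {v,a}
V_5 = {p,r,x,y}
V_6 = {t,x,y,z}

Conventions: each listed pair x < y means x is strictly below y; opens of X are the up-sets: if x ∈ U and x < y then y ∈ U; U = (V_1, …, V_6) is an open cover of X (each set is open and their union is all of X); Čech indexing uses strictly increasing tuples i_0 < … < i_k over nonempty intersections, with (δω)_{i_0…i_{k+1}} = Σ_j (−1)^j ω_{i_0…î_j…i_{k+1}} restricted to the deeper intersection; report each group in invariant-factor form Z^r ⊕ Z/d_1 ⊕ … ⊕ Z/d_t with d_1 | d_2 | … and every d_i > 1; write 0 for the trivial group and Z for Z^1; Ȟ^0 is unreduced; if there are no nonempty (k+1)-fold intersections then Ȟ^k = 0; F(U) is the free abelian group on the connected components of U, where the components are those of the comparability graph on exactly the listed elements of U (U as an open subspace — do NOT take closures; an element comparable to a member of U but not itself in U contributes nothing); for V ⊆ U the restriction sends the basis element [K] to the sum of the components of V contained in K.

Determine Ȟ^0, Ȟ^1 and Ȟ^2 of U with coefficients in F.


nonempty overlaps:
  V12={s} V14={a} V15={p,r} V16={t} V23={u,w} V34={v} V56={x,y}
components per intersection:
  V1: {p,r} {q,s} {t} {a}
  V2: {s} {u,w}
  V3: {u,w} {v}
  V4: {v} {a}
  V5: {p,r} {x,y}
  V6: {t,z} {x,y}
  V12: {s}
  V14: {a}
  V15: {p,r}
  V16: {t}
  V23: {u,w}
  V34: {v}
  V56: {x,y}
C dims 14,7; δ0: rk 7, SNF 1^7
degree 0: 14−7−0 = 7 → Ȟ^0 ≅ Z^7
degree 1: 7−0−7 = 0 → Ȟ^1 ≅ 0
degree 2: 0−0−0 = 0 → Ȟ^2 ≅ 0

Ȟ^0 ≅ Z^7; Ȟ^1 ≅ 0; Ȟ^2 ≅ 0


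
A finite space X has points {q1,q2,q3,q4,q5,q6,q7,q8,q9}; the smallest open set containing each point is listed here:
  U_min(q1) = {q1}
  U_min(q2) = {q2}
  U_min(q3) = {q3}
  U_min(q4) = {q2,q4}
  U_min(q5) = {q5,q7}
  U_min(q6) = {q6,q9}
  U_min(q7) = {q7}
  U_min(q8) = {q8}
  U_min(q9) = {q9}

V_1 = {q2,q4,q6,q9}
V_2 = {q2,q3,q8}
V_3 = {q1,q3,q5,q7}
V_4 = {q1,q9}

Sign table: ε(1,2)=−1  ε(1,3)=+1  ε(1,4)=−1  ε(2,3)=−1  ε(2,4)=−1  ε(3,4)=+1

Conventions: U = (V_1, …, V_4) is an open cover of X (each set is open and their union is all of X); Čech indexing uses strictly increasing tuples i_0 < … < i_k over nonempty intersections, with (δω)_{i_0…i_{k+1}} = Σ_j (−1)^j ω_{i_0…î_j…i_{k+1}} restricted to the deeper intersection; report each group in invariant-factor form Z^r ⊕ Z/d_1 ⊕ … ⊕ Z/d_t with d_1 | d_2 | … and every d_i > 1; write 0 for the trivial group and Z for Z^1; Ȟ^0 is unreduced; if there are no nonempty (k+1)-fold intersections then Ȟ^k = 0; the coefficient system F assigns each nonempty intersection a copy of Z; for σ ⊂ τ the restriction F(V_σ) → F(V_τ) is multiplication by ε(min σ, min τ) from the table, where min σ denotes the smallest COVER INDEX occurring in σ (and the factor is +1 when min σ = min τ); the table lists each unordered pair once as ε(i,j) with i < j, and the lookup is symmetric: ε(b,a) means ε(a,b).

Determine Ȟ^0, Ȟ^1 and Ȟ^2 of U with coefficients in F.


Ȟ^0 ≅ 0, Ȟ^1 ≅ Z/2 and Ȟ^2 ≅ 0

nonempty intersections:
  V12={q2} V14={q9} V23={q3} V34={q1}
C dims 4,4; δ0: rk 4, SNF 1^3·2
Ȟ^0: (4−4)−0=0 ⇒ 0
Ȟ^1: (4−0)−4=0 plus torsion [2] ⇒ Z/2
Ȟ^2: (0−0)−0=0 ⇒ 0


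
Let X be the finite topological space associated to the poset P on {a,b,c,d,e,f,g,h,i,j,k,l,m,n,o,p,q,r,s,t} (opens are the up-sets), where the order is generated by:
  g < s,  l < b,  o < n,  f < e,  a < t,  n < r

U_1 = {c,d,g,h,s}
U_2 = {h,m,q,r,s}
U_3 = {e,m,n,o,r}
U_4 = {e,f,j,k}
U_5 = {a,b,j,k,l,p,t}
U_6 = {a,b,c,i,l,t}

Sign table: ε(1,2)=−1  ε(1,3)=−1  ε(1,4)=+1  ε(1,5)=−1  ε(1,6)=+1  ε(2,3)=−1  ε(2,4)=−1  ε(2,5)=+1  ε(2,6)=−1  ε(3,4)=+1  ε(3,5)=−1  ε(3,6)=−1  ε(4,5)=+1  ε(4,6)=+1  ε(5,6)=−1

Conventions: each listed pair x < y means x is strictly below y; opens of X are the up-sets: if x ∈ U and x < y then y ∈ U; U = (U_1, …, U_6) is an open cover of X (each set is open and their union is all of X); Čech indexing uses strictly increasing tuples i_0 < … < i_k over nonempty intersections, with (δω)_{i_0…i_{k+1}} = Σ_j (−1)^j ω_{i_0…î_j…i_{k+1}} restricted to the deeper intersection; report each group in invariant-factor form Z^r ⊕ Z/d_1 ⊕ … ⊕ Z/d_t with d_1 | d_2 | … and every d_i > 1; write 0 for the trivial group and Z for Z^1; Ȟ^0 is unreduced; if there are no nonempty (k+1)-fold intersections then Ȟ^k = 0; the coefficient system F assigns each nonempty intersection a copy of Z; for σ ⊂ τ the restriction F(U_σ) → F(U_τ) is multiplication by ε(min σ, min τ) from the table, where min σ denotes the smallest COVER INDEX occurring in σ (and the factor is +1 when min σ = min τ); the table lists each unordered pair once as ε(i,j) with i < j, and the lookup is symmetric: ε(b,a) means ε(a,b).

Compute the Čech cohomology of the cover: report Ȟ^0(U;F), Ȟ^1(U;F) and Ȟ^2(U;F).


Ȟ^0 ≅ 0,  Ȟ^1 ≅ Z/2,  Ȟ^2 ≅ 0

nonempty intersections:
  U12={h,s} U16={c} U23={m,r} U34={e} U45={j,k} U56={a,b,l,t}
C dims 6,6; δ0: rk 6, SNF 1^5·2
Ȟ^0: (6−6)−0=0 ⇒ 0
Ȟ^1: (6−0)−6=0 plus torsion [2] ⇒ Z/2
Ȟ^2: (0−0)−0=0 ⇒ 0


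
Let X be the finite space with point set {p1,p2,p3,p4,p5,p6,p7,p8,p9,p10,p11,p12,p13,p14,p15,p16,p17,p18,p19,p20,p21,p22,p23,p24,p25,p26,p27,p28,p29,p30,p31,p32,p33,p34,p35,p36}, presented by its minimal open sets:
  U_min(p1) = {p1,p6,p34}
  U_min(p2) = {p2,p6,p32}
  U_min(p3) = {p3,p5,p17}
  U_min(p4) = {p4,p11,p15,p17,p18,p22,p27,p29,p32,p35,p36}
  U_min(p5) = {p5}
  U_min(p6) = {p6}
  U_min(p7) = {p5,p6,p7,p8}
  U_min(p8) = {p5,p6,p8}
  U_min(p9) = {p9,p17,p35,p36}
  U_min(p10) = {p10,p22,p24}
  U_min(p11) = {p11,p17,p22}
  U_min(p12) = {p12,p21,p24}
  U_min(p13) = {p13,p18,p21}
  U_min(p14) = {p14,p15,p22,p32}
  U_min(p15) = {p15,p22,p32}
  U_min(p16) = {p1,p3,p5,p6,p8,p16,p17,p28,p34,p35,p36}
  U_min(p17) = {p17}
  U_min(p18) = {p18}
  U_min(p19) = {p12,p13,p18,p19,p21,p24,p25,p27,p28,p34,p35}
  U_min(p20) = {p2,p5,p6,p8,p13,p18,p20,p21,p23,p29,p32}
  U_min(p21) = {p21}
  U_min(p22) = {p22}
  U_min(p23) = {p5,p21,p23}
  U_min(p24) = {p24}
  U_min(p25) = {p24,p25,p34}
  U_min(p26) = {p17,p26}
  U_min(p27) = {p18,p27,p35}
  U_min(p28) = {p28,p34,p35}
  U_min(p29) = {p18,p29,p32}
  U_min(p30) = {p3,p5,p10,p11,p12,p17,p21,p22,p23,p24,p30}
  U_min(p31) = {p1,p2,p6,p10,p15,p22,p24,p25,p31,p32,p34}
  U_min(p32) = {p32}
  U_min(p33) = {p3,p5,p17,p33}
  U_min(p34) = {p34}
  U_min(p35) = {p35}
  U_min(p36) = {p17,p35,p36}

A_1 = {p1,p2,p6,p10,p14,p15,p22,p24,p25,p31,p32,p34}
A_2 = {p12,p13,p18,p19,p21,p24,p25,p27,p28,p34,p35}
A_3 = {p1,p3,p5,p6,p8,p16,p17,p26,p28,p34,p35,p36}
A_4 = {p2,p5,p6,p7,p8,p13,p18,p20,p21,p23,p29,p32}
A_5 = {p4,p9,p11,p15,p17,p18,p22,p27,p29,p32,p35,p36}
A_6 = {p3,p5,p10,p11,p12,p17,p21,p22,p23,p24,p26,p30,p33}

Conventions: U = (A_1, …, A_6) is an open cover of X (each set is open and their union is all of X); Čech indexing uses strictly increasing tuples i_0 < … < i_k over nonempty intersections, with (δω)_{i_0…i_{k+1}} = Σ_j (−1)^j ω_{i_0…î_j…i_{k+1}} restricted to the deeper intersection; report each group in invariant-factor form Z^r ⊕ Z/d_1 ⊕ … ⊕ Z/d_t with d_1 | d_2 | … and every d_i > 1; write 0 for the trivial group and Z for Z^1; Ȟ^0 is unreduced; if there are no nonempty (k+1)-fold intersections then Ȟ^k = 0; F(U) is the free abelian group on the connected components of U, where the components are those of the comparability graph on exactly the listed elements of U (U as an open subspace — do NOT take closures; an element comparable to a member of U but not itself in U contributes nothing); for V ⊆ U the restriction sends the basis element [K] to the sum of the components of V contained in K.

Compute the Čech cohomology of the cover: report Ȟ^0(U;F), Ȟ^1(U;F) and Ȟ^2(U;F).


nerve of the cover:
  A12={p24,p25,p34} A13={p1,p6,p34} A14={p2,p6,p32} A15={p15,p22,p32} A16={p10,p22,p24} A23={p28,p34,p35} A24={p13,p18,p21} A25={p18,p27,p35} A26={p12,p21,p24} A34={p5,p6,p8} A35={p17,p35,p36} A36={p3,p5,p17,p26} A45={p18,p29,p32} A46={p5,p21,p23} A56={p11,p17,p22}
  A123={p34} A126={p24} A134={p6} A145={p32} A156={p22} A235={p35} A245={p18} A246={p21} A346={p5} A356={p17}
components per intersection:
  A1: {p1,p2,p6,p10,p14,p15,p22,p24,p25,p31,p32,p34}
  A2: {p12,p13,p18,p19,p21,p24,p25,p27,p28,p34,p35}
  A3: {p1,p3,p5,p6,p8,p16,p17,p26,p28,p34,p35,p36}
  A4: {p2,p5,p6,p7,p8,p13,p18,p20,p21,p23,p29,p32}
  A5: {p4,p9,p11,p15,p17,p18,p22,p27,p29,p32,p35,p36}
  A6: {p3,p5,p10,p11,p12,p17,p21,p22,p23,p24,p26,p30,p33}
  A12: {p24,p25,p34}
  A13: {p1,p6,p34}
  A14: {p2,p6,p32}
  A15: {p15,p22,p32}
  A16: {p10,p22,p24}
  A23: {p28,p34,p35}
  A24: {p13,p18,p21}
  A25: {p18,p27,p35}
  A26: {p12,p21,p24}
  A34: {p5,p6,p8}
  A35: {p17,p35,p36}
  A36: {p3,p5,p17,p26}
  A45: {p18,p29,p32}
  A46: {p5,p21,p23}
  A56: {p11,p17,p22}
  A123: {p34}
  A126: {p24}
  A134: {p6}
  A145: {p32}
  A156: {p22}
  A235: {p35}
  A245: {p18}
  A246: {p21}
  A346: {p5}
  A356: {p17}
C dims 6,15,10; δ0: rk 5, SNF 1^5; δ1: rk 10, SNF 1^9·2
Ȟ^0 = (6 − 5) − 0 = 1, so Ȟ^0 ≅ Z
Ȟ^1 = (15 − 10) − 5 = 0, so Ȟ^1 ≅ 0
Ȟ^2 = (10 − 0) − 10 = 0 plus torsion [2], so Ȟ^2 ≅ Z/2

Ȟ^0(U;F) ≅ Z,  Ȟ^1(U;F) ≅ 0,  Ȟ^2(U;F) ≅ Z/2


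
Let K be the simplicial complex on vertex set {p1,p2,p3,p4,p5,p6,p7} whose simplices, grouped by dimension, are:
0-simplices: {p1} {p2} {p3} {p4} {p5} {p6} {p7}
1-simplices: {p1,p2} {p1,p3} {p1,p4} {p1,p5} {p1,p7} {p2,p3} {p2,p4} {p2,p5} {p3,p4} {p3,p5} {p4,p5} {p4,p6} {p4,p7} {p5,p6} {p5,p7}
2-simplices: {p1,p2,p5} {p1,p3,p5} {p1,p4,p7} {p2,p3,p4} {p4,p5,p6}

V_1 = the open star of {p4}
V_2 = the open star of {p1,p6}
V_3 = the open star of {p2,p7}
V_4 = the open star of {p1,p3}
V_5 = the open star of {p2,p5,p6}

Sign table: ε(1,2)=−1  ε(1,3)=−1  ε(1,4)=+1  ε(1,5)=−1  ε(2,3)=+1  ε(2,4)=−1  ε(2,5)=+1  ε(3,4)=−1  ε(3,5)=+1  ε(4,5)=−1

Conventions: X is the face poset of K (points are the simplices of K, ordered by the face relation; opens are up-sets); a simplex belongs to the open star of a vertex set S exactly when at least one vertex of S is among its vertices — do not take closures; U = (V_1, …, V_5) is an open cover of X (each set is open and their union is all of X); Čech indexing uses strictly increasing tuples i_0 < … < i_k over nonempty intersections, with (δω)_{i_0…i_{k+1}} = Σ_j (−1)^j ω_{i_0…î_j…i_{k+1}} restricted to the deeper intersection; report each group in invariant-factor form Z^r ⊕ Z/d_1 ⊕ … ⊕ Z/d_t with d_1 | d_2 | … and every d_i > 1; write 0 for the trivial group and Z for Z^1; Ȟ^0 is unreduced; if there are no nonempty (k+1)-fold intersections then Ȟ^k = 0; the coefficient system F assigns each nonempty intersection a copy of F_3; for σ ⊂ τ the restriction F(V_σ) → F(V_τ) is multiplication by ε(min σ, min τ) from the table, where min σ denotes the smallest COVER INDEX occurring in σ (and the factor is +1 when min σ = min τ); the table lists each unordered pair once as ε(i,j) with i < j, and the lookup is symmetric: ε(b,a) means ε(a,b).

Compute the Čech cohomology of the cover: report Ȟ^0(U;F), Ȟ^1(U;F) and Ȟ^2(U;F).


Ȟ^0(U;F) ≅ Z/3, Ȟ^1(U;F) ≅ 0, Ȟ^2(U;F) ≅ Z/3

nonempty overlaps:
  V1={{p4},{p1,p4},{p2,p4},{p3,p4},{p4,p5},{p4,p6},{p4,p7},{p1,p4,p7},{p2,p3,p4},{p4,p5,p6}} V2={{p1},{p6},{p1,p2},{p1,p3},{p1,p4},{p1,p5},{p1,p7},{p4,p6},{p5,p6},{p1,p2,p5},{p1,p3,p5},{p1,p4,p7},{p4,p5,p6}} V3={{p2},{p7},{p1,p2},{p1,p7},{p2,p3},{p2,p4},{p2,p5},{p4,p7},{p5,p7},{p1,p2,p5},{p1,p4,p7},{p2,p3,p4}} V4={{p1},{p3},{p1,p2},{p1,p3},{p1,p4},{p1,p5},{p1,p7},{p2,p3},{p3,p4},{p3,p5},{p1,p2,p5},{p1,p3,p5},{p1,p4,p7},{p2,p3,p4}} V5={{p2},{p5},{p6},{p1,p2},{p1,p5},{p2,p3},{p2,p4},{p2,p5},{p3,p5},{p4,p5},{p4,p6},{p5,p6},{p5,p7},{p1,p2,p5},{p1,p3,p5},{p2,p3,p4},{p4,p5,p6}}
  V12={{p1,p4},{p4,p6},{p1,p4,p7},{p4,p5,p6}} V13={{p2,p4},{p4,p7},{p1,p4,p7},{p2,p3,p4}} V14={{p1,p4},{p3,p4},{p1,p4,p7},{p2,p3,p4}} V15={{p2,p4},{p4,p5},{p4,p6},{p2,p3,p4},{p4,p5,p6}} V23={{p1,p2},{p1,p7},{p1,p2,p5},{p1,p4,p7}} V24={{p1},{p1,p2},{p1,p3},{p1,p4},{p1,p5},{p1,p7},{p1,p2,p5},{p1,p3,p5},{p1,p4,p7}} V25={{p6},{p1,p2},{p1,p5},{p4,p6},{p5,p6},{p1,p2,p5},{p1,p3,p5},{p4,p5,p6}} V34={{p1,p2},{p1,p7},{p2,p3},{p1,p2,p5},{p1,p4,p7},{p2,p3,p4}} V35={{p2},{p1,p2},{p2,p3},{p2,p4},{p2,p5},{p5,p7},{p1,p2,p5},{p2,p3,p4}} V45={{p1,p2},{p1,p5},{p2,p3},{p3,p5},{p1,p2,p5},{p1,p3,p5},{p2,p3,p4}}
  V123={{p1,p4,p7}} V124={{p1,p4},{p1,p4,p7}} V125={{p4,p6},{p4,p5,p6}} V134={{p1,p4,p7},{p2,p3,p4}} V135={{p2,p4},{p2,p3,p4}} V145={{p2,p3,p4}} V234={{p1,p2},{p1,p7},{p1,p2,p5},{p1,p4,p7}} V235={{p1,p2},{p1,p2,p5}} V245={{p1,p2},{p1,p5},{p1,p2,p5},{p1,p3,p5}} V345={{p1,p2},{p2,p3},{p1,p2,p5},{p2,p3,p4}}
  V1234={{p1,p4,p7}} V1345={{p2,p3,p4}} V2345={{p1,p2},{p1,p2,p5}}
C dims 5,10,10,3; δ0: rk_F3 4; δ1: rk_F3 6; δ2: rk_F3 3
degree 0: 5−4−0 = 1 → Ȟ^0 ≅ Z/3
degree 1: 10−6−4 = 0 → Ȟ^1 ≅ 0
degree 2: 10−3−6 = 1 → Ȟ^2 ≅ Z/3


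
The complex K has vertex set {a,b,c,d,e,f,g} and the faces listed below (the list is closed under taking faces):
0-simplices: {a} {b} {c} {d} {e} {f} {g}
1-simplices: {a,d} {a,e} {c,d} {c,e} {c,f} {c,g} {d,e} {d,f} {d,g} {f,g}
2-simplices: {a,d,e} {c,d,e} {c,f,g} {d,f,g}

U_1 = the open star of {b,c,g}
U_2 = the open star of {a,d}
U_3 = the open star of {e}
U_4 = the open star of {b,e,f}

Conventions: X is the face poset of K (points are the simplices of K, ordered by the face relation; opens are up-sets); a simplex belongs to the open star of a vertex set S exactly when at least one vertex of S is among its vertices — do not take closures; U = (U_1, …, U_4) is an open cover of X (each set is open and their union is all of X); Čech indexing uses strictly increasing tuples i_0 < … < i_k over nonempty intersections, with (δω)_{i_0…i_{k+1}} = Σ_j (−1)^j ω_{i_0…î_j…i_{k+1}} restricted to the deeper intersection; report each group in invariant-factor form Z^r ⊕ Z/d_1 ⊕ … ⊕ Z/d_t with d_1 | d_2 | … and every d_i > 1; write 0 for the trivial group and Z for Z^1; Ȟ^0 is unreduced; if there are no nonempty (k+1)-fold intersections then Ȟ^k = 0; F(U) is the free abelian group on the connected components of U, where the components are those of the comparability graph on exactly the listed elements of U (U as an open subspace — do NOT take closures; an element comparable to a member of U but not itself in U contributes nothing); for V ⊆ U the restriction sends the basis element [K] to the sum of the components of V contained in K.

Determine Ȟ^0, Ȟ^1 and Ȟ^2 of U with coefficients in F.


Ȟ^0 = Z^2, Ȟ^1 = Z and Ȟ^2 = 0

nonempty intersections:
  U1={{b},{c},{g},{c,d},{c,e},{c,f},{c,g},{d,g},{f,g},{c,d,e},{c,f,g},{d,f,g}} U2={{a},{d},{a,d},{a,e},{c,d},{d,e},{d,f},{d,g},{a,d,e},{c,d,e},{d,f,g}} U3={{e},{a,e},{c,e},{d,e},{a,d,e},{c,d,e}} U4={{b},{e},{f},{a,e},{c,e},{c,f},{d,e},{d,f},{f,g},{a,d,e},{c,d,e},{c,f,g},{d,f,g}}
  U12={{c,d},{d,g},{c,d,e},{d,f,g}} U13={{c,e},{c,d,e}} U14={{b},{c,e},{c,f},{f,g},{c,d,e},{c,f,g},{d,f,g}} U23={{a,e},{d,e},{a,d,e},{c,d,e}} U24={{a,e},{d,e},{d,f},{a,d,e},{c,d,e},{d,f,g}} U34={{e},{a,e},{c,e},{d,e},{a,d,e},{c,d,e}}
  U123={{c,d,e}} U124={{c,d,e},{d,f,g}} U134={{c,e},{c,d,e}} U234={{a,e},{d,e},{a,d,e},{c,d,e}}
  U1234={{c,d,e}}
components per intersection:
  U1: {{b}} {{c},{g},{c,d},{c,e},{c,f},{c,g},{d,g},{f,g},{c,d,e},{c,f,g},{d,f,g}}
  U2: {{a},{d},{a,d},{a,e},{c,d},{d,e},{d,f},{d,g},{a,d,e},{c,d,e},{d,f,g}}
  U3: {{e},{a,e},{c,e},{d,e},{a,d,e},{c,d,e}}
  U4: {{b}} {{e},{a,e},{c,e},{d,e},{a,d,e},{c,d,e}} {{f},{c,f},{d,f},{f,g},{c,f,g},{d,f,g}}
  U12: {{c,d},{c,d,e}} {{d,g},{d,f,g}}
  U13: {{c,e},{c,d,e}}
  U14: {{b}} {{c,e},{c,d,e}} {{c,f},{f,g},{c,f,g},{d,f,g}}
  U23: {{a,e},{d,e},{a,d,e},{c,d,e}}
  U24: {{a,e},{d,e},{a,d,e},{c,d,e}} {{d,f},{d,f,g}}
  U34: {{e},{a,e},{c,e},{d,e},{a,d,e},{c,d,e}}
  U123: {{c,d,e}}
  U124: {{c,d,e}} {{d,f,g}}
  U134: {{c,e},{c,d,e}}
  U234: {{a,e},{d,e},{a,d,e},{c,d,e}}
  U1234: {{c,d,e}}
C dims 7,10,5,1; δ0: rk 5, SNF 1^5; δ1: rk 4, SNF 1^4; δ2: rk 1, SNF 1^1
Ȟ^0: (7−5)−0=2 ⇒ Z^2
Ȟ^1: (10−4)−5=1 ⇒ Z
Ȟ^2: (5−1)−4=0 ⇒ 0


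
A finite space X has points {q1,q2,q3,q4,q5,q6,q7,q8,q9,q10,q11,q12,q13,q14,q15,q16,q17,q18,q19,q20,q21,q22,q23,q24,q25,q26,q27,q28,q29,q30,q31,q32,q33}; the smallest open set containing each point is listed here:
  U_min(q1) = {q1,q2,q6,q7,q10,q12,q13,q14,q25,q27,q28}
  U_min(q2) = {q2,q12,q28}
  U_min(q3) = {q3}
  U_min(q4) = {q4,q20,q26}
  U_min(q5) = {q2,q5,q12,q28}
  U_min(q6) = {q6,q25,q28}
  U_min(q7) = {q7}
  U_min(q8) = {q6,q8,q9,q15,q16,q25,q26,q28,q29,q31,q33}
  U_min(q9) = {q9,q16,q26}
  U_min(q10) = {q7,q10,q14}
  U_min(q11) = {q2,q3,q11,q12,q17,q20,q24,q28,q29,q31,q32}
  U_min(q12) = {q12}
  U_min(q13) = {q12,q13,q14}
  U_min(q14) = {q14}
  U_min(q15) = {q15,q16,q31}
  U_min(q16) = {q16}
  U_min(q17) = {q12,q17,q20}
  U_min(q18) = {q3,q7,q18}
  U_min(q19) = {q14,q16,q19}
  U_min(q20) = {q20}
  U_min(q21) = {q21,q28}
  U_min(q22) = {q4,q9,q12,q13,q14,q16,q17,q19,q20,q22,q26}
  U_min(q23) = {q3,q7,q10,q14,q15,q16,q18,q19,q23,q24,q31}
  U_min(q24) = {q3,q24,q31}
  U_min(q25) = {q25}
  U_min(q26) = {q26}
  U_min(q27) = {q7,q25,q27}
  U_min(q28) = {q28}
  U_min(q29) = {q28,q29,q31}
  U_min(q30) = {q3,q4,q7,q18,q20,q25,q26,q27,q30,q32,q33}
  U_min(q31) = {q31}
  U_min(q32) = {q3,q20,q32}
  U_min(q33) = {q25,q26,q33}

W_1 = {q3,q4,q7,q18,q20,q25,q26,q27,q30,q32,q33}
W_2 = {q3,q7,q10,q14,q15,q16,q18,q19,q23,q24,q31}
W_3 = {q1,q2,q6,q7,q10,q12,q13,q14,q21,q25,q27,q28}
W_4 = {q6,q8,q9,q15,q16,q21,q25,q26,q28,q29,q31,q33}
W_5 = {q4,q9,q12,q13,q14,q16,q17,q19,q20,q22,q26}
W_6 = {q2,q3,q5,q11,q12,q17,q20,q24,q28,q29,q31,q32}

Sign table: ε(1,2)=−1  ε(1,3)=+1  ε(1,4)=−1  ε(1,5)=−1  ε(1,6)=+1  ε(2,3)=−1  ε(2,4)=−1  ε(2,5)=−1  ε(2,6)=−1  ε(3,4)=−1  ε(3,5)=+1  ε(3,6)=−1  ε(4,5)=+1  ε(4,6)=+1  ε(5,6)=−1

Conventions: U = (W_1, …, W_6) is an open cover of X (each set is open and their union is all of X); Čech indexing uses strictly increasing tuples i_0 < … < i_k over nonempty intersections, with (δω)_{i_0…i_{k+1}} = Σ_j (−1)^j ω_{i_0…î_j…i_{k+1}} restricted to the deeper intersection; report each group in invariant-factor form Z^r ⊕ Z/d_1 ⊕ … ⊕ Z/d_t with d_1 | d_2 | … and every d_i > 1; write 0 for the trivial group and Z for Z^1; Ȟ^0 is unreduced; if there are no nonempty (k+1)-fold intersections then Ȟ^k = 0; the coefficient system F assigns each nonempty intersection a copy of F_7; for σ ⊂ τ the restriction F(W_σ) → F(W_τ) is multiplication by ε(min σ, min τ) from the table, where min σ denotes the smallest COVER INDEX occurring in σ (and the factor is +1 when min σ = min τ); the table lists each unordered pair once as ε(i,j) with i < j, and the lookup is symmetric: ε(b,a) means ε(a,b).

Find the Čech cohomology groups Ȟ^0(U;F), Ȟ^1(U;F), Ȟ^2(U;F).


nonempty overlaps:
  W12={q3,q7,q18} W13={q7,q25,q27} W14={q25,q26,q33} W15={q4,q20,q26} W16={q3,q20,q32} W23={q7,q10,q14} W24={q15,q16,q31} W25={q14,q16,q19} W26={q3,q24,q31} W34={q6,q21,q25,q28} W35={q12,q13,q14} W36={q2,q12,q28} W45={q9,q16,q26} W46={q28,q29,q31} W56={q12,q17,q20}
  W123={q7} W126={q3} W134={q25} W145={q26} W156={q20} W235={q14} W245={q16} W246={q31} W346={q28} W356={q12}
C dims 6,15,10; δ0: rk_F7 6; δ1: rk_F7 9
degree 0: 6−6−0 = 0 → Ȟ^0 ≅ 0
degree 1: 15−9−6 = 0 → Ȟ^1 ≅ 0
degree 2: 10−0−9 = 1 → Ȟ^2 ≅ Z/7

Ȟ^0 = 0, Ȟ^1 = 0, Ȟ^2 = Z/7


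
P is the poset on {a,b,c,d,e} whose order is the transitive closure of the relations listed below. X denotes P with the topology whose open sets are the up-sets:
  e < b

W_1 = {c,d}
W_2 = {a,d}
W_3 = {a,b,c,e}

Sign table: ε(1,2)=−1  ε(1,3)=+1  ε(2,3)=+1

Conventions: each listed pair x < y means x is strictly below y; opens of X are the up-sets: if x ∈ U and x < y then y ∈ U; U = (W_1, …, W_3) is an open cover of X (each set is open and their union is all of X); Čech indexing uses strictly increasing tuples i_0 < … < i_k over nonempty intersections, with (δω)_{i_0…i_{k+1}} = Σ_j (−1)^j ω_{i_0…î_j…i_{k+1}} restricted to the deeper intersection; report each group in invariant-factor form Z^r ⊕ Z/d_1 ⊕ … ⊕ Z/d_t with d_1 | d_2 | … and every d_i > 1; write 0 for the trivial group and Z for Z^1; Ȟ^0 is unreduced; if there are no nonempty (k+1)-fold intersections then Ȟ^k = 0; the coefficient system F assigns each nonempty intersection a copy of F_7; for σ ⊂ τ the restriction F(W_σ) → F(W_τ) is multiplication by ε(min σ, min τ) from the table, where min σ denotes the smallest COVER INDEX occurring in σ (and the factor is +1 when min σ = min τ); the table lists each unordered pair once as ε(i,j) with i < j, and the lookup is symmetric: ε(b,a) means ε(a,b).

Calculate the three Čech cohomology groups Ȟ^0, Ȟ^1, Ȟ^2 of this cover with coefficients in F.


Ȟ^0 ≅ 0, Ȟ^1 ≅ 0, Ȟ^2 ≅ 0

intersection data:
  W12={d} W13={c} W23={a}
C dims 3,3; δ0: rk_F7 3
Ȟ^0 = (3 − 3) − 0 = 0, so Ȟ^0 ≅ 0
Ȟ^1 = (3 − 0) − 3 = 0, so Ȟ^1 ≅ 0
Ȟ^2 = (0 − 0) − 0 = 0, so Ȟ^2 ≅ 0


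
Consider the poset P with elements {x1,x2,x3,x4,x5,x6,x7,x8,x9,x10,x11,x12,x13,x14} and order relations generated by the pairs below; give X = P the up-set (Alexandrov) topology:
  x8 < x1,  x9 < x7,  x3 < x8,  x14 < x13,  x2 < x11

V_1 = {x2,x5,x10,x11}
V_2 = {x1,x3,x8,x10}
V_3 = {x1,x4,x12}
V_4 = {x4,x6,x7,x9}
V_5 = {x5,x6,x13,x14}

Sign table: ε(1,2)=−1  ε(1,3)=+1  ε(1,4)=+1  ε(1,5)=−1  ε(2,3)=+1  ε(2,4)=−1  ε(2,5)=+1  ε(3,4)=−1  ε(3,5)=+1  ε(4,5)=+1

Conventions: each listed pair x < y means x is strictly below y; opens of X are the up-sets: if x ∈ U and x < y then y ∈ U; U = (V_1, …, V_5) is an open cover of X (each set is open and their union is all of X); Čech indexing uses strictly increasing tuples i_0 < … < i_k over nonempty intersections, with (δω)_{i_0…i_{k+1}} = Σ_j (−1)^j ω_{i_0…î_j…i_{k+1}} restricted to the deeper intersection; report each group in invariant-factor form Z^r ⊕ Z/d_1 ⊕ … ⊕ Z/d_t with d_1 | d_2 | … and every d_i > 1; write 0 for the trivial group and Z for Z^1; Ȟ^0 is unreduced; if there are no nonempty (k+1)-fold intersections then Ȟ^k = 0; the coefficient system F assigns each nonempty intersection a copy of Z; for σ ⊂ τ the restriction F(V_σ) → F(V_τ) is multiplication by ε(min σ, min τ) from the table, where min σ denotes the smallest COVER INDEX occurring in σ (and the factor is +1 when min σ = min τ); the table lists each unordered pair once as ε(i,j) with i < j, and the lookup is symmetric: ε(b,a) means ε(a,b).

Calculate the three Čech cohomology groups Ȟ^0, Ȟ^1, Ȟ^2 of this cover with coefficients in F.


Ȟ^0 = 0; Ȟ^1 = Z/2; Ȟ^2 = 0

nonempty overlaps:
  V12={x10} V15={x5} V23={x1} V34={x4} V45={x6}
C dims 5,5; δ0: rk 5, SNF 1^4·2
degree 0: 5−5−0 = 0 → Ȟ^0 ≅ 0
degree 1: 5−0−5 = 0 plus torsion [2] → Ȟ^1 ≅ Z/2
degree 2: 0−0−0 = 0 → Ȟ^2 ≅ 0


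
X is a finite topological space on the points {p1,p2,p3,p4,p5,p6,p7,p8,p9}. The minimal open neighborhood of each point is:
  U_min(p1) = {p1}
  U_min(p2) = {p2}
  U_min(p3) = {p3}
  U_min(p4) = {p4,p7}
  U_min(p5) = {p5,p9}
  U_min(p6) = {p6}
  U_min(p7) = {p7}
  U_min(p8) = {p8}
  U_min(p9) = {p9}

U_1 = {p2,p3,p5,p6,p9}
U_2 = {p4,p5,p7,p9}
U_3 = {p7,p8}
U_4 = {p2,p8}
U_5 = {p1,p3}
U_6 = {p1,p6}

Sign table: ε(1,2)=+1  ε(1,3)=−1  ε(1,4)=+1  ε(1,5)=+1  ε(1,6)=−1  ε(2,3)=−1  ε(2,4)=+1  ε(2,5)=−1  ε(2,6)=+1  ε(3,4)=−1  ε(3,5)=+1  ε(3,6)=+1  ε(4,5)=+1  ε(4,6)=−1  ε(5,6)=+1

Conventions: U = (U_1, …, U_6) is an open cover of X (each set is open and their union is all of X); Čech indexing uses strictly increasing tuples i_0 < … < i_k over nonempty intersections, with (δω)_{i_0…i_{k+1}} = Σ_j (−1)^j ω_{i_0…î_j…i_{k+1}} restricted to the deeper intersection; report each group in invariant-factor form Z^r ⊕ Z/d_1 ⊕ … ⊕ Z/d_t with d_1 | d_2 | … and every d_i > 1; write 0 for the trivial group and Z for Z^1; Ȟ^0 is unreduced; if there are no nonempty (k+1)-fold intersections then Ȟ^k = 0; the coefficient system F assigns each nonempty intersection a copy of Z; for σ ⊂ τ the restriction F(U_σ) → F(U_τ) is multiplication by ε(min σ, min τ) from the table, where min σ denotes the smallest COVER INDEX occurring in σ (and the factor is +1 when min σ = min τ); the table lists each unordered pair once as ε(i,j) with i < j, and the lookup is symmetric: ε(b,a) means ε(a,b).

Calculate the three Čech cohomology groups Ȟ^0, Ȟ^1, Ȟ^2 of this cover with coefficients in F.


cover nerve:
  U12={p5,p9} U14={p2} U15={p3} U16={p6} U23={p7} U34={p8} U56={p1}
C dims 6,7; δ0: rk 6, SNF 1^5·2
Ȟ^0: (6−6)−0=0 ⇒ 0
Ȟ^1: (7−0)−6=1 plus torsion [2] ⇒ Z ⊕ Z/2
Ȟ^2: (0−0)−0=0 ⇒ 0

Ȟ^0 = 0,  Ȟ^1 = Z ⊕ Z/2,  Ȟ^2 = 0


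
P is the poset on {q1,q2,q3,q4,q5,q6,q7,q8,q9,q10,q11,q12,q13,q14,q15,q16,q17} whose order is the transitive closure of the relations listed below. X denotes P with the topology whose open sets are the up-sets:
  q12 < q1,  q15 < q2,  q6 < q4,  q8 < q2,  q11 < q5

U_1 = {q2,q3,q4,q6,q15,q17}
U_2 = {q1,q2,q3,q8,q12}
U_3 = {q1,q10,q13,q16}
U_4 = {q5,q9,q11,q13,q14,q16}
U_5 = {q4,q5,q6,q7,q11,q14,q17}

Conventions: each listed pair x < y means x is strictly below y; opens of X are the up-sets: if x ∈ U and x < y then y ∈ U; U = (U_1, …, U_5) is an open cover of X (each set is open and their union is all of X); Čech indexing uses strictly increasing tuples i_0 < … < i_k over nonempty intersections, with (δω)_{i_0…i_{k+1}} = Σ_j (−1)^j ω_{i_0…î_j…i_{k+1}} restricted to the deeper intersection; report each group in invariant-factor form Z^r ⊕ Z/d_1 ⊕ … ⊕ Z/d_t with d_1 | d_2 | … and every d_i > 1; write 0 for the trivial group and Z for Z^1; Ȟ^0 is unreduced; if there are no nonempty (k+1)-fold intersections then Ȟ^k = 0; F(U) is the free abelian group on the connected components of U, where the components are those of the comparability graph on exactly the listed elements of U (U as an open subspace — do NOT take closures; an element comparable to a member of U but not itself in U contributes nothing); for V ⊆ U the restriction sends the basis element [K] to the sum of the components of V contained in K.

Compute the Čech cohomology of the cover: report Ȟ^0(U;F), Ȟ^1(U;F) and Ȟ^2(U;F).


intersection data:
  U12={q2,q3} U15={q4,q6,q17} U23={q1} U34={q13,q16} U45={q5,q11,q14}
components per intersection:
  U1: {q2,q15} {q3} {q4,q6} {q17}
  U2: {q1,q12} {q2,q8} {q3}
  U3: {q1} {q10} {q13} {q16}
  U4: {q5,q11} {q9} {q13} {q14} {q16}
  U5: {q4,q6} {q5,q11} {q7} {q14} {q17}
  U12: {q2} {q3}
  U15: {q4,q6} {q17}
  U23: {q1}
  U34: {q13} {q16}
  U45: {q5,q11} {q14}
C dims 21,9; δ0: rk 9, SNF 1^9
Ȟ^0 = (21 − 9) − 0 = 12, so Ȟ^0 ≅ Z^12
Ȟ^1 = (9 − 0) − 9 = 0, so Ȟ^1 ≅ 0
Ȟ^2 = (0 − 0) − 0 = 0, so Ȟ^2 ≅ 0

Ȟ^0(U;F) ≅ Z^12; Ȟ^1(U;F) ≅ 0; Ȟ^2(U;F) ≅ 0


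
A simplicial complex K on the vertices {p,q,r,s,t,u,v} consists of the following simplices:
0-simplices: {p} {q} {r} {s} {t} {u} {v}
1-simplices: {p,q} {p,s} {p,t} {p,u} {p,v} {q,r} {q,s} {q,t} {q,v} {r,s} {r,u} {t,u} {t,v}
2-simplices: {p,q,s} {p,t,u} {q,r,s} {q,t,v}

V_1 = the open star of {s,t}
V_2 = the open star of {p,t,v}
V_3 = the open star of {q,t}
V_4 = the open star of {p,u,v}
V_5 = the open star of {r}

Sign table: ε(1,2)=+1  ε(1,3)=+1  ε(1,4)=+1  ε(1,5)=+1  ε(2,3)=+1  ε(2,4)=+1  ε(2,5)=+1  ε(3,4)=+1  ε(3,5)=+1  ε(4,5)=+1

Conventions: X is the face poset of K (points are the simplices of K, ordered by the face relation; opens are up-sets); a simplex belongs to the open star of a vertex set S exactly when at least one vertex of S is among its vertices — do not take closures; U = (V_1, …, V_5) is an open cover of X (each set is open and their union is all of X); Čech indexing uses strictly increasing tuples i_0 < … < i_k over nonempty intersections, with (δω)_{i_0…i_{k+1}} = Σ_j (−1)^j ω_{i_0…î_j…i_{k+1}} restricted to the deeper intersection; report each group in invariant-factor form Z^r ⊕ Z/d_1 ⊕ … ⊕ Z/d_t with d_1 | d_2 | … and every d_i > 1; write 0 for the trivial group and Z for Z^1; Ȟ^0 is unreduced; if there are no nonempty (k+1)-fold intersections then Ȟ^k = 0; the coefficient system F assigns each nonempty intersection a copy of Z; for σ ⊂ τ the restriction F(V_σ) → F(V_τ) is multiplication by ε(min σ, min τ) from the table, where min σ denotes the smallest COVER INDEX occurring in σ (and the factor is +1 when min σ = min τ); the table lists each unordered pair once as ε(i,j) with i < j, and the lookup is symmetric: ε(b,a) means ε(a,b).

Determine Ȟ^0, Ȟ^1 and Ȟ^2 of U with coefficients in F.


nonempty intersections:
  V1={{s},{t},{p,s},{p,t},{q,s},{q,t},{r,s},{t,u},{t,v},{p,q,s},{p,t,u},{q,r,s},{q,t,v}} V2={{p},{t},{v},{p,q},{p,s},{p,t},{p,u},{p,v},{q,t},{q,v},{t,u},{t,v},{p,q,s},{p,t,u},{q,t,v}} V3={{q},{t},{p,q},{p,t},{q,r},{q,s},{q,t},{q,v},{t,u},{t,v},{p,q,s},{p,t,u},{q,r,s},{q,t,v}} V4={{p},{u},{v},{p,q},{p,s},{p,t},{p,u},{p,v},{q,v},{r,u},{t,u},{t,v},{p,q,s},{p,t,u},{q,t,v}} V5={{r},{q,r},{r,s},{r,u},{q,r,s}}
  V12={{t},{p,s},{p,t},{q,t},{t,u},{t,v},{p,q,s},{p,t,u},{q,t,v}} V13={{t},{p,t},{q,s},{q,t},{t,u},{t,v},{p,q,s},{p,t,u},{q,r,s},{q,t,v}} V14={{p,s},{p,t},{t,u},{t,v},{p,q,s},{p,t,u},{q,t,v}} V15={{r,s},{q,r,s}} V23={{t},{p,q},{p,t},{q,t},{q,v},{t,u},{t,v},{p,q,s},{p,t,u},{q,t,v}} V24={{p},{v},{p,q},{p,s},{p,t},{p,u},{p,v},{q,v},{t,u},{t,v},{p,q,s},{p,t,u},{q,t,v}} V34={{p,q},{p,t},{q,v},{t,u},{t,v},{p,q,s},{p,t,u},{q,t,v}} V35={{q,r},{q,r,s}} V45={{r,u}}
  V123={{t},{p,t},{q,t},{t,u},{t,v},{p,q,s},{p,t,u},{q,t,v}} V124={{p,s},{p,t},{t,u},{t,v},{p,q,s},{p,t,u},{q,t,v}} V134={{p,t},{t,u},{t,v},{p,q,s},{p,t,u},{q,t,v}} V135={{q,r,s}} V234={{p,q},{p,t},{q,v},{t,u},{t,v},{p,q,s},{p,t,u},{q,t,v}}
  V1234={{p,t},{t,u},{t,v},{p,q,s},{p,t,u},{q,t,v}}
C dims 5,9,5,1; δ0: rk 4, SNF 1^4; δ1: rk 4, SNF 1^4; δ2: rk 1, SNF 1^1
Ȟ^0: (5−4)−0=1 ⇒ Z
Ȟ^1: (9−4)−4=1 ⇒ Z
Ȟ^2: (5−1)−4=0 ⇒ 0

Ȟ^0 ≅ Z, Ȟ^1 ≅ Z, Ȟ^2 ≅ 0


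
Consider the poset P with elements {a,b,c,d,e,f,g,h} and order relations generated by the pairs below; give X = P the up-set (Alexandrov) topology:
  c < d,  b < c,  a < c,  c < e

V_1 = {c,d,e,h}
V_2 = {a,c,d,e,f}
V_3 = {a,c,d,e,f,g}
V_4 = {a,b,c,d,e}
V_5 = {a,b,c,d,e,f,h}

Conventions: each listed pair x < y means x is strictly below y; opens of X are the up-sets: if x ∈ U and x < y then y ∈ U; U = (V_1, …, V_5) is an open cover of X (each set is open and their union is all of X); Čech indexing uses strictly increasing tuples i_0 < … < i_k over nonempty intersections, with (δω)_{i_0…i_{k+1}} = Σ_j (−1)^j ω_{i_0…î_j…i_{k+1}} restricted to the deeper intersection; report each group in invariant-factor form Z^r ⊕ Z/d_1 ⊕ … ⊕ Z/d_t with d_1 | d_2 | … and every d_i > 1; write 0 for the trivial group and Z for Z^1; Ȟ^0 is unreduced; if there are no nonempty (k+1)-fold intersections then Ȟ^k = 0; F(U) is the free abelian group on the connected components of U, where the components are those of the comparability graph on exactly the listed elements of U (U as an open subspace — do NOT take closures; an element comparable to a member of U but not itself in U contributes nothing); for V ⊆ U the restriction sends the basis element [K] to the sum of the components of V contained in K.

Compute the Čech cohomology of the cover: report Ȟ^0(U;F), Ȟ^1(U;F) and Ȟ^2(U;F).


Ȟ^0 = Z^4, Ȟ^1 = 0 and Ȟ^2 = 0

nerve simplices:
  V12={c,d,e} V13={c,d,e} V14={c,d,e} V15={c,d,e,h} V23={a,c,d,e,f} V24={a,c,d,e} V25={a,c,d,e,f} V34={a,c,d,e} V35={a,c,d,e,f} V45={a,b,c,d,e}
  V123={c,d,e} V124={c,d,e} V125={c,d,e} V134={c,d,e} V135={c,d,e} V145={c,d,e} V234={a,c,d,e} V235={a,c,d,e,f} V245={a,c,d,e} V345={a,c,d,e}
  V1234={c,d,e} V1235={c,d,e} V1245={c,d,e} V1345={c,d,e} V2345={a,c,d,e}
  V12345={c,d,e}
components per intersection:
  V1: {c,d,e} {h}
  V2: {a,c,d,e} {f}
  V3: {a,c,d,e} {f} {g}
  V4: {a,b,c,d,e}
  V5: {a,b,c,d,e} {f} {h}
  V12: {c,d,e}
  V13: {c,d,e}
  V14: {c,d,e}
  V15: {c,d,e} {h}
  V23: {a,c,d,e} {f}
  V24: {a,c,d,e}
  V25: {a,c,d,e} {f}
  V34: {a,c,d,e}
  V35: {a,c,d,e} {f}
  V45: {a,b,c,d,e}
  V123: {c,d,e}
  V124: {c,d,e}
  V125: {c,d,e}
  V134: {c,d,e}
  V135: {c,d,e}
  V145: {c,d,e}
  V234: {a,c,d,e}
  V235: {a,c,d,e} {f}
  V245: {a,c,d,e}
  V345: {a,c,d,e}
  V1234: {c,d,e}
  V1235: {c,d,e}
  V1245: {c,d,e}
  V1345: {c,d,e}
  V2345: {a,c,d,e}
  V12345: {c,d,e}
C dims 11,14,11,5; δ0: rk 7, SNF 1^7; δ1: rk 7, SNF 1^7; δ2: rk 4, SNF 1^4
degree 0: 11−7−0 = 4 → Ȟ^0 ≅ Z^4
degree 1: 14−7−7 = 0 → Ȟ^1 ≅ 0
degree 2: 11−4−7 = 0 → Ȟ^2 ≅ 0
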